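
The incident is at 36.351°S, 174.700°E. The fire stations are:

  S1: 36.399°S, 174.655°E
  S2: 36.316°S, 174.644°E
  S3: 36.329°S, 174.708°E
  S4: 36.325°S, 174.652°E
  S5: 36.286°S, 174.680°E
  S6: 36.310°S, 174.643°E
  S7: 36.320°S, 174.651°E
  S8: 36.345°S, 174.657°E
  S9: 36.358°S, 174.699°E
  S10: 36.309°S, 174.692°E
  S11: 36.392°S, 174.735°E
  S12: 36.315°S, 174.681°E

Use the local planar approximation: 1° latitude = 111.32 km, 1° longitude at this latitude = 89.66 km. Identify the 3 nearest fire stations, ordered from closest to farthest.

S9, S3, S8

Distances from 36.351°S, 174.700°E:
S1: 6.696 km
S2: 6.355 km
S3: 2.552 km
S4: 5.186 km
S5: 7.455 km
S6: 6.852 km
S7: 5.587 km
S8: 3.913 km
S9: 0.784 km
S10: 4.730 km
S11: 5.539 km
S12: 4.355 km
Sorted: S9 (0.784 km) < S3 (2.552 km) < S8 (3.913 km) < S12 (4.355 km) < S10 (4.730 km) < …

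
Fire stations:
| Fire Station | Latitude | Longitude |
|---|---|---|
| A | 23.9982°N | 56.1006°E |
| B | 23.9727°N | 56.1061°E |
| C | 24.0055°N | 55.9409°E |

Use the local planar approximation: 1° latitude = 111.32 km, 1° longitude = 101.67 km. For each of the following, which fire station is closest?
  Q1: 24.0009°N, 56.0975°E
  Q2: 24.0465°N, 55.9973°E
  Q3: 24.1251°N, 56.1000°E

Q1 at 24.0009°N, 56.0975°E:
  A: 0.4355 km
  B: 3.2587 km
  C: 15.9298 km
  → nearest: A (0.4355 km)
Q2 at 24.0465°N, 55.9973°E:
  A: 11.7988 km
  B: 13.7788 km
  C: 7.3289 km
  → nearest: C (7.3289 km)
Q3 at 24.1251°N, 56.1000°E:
  A: 14.1266 km
  B: 16.9765 km
  C: 20.9502 km
  → nearest: A (14.1266 km)

Q1→A; Q2→C; Q3→A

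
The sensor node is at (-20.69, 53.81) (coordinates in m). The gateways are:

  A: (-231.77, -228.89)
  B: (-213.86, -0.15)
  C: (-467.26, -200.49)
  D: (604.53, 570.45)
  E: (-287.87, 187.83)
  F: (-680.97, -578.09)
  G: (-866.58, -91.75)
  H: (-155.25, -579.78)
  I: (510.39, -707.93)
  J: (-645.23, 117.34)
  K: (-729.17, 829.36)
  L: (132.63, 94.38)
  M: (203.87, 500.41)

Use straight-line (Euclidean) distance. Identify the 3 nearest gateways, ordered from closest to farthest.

Distances from (-20.69, 53.81):
A: √((-211.08)² + (-282.70)²) = √(44554.7664 + 79919.2900) = 352.81 m
B: √((-193.17)² + (-53.96)²) = √(37314.6489 + 2911.6816) = 200.57 m
C: √((-446.57)² + (-254.30)²) = √(199424.7649 + 64668.4900) = 513.90 m
D: √((625.22)² + (516.64)²) = √(390900.0484 + 266916.8896) = 811.06 m
E: √((-267.18)² + (134.02)²) = √(71385.1524 + 17961.3604) = 298.91 m
F: √((-660.28)² + (-631.90)²) = √(435969.6784 + 399297.6100) = 913.93 m
G: √((-845.89)² + (-145.56)²) = √(715529.8921 + 21187.7136) = 858.32 m
H: √((-134.56)² + (-633.59)²) = √(18106.3936 + 401436.2881) = 647.72 m
I: √((531.08)² + (-761.74)²) = √(282045.9664 + 580247.8276) = 928.60 m
J: √((-624.54)² + (63.53)²) = √(390050.2116 + 4036.0609) = 627.76 m
K: √((-708.48)² + (775.55)²) = √(501943.9104 + 601477.8025) = 1050.44 m
L: √((153.32)² + (40.57)²) = √(23507.0224 + 1645.9249) = 158.60 m
M: √((224.56)² + (446.60)²) = √(50427.1936 + 199451.5600) = 499.88 m
Sorted: L (158.60 m) < B (200.57 m) < E (298.91 m) < A (352.81 m) < M (499.88 m) < …

L, B, E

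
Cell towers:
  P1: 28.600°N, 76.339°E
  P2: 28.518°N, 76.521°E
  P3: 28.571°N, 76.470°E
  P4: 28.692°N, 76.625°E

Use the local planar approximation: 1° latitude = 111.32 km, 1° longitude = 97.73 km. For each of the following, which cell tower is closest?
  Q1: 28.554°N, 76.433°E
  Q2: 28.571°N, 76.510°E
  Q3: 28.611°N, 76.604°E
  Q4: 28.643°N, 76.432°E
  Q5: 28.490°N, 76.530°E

Q1→P3; Q2→P3; Q3→P4; Q4→P3; Q5→P2

Q1 at 28.554°N, 76.433°E:
  P1: 10.517 km
  P2: 9.488 km
  P3: 4.081 km
  P4: 24.251 km
  → nearest: P3 (4.081 km)
Q2 at 28.571°N, 76.510°E:
  P1: 17.021 km
  P2: 5.997 km
  P3: 3.909 km
  P4: 17.543 km
  → nearest: P3 (3.909 km)
Q3 at 28.611°N, 76.604°E:
  P1: 25.927 km
  P2: 13.152 km
  P3: 13.832 km
  P4: 9.248 km
  → nearest: P4 (9.248 km)
Q4 at 28.643°N, 76.432°E:
  P1: 10.272 km
  P2: 16.410 km
  P3: 8.834 km
  P4: 19.635 km
  → nearest: P3 (8.834 km)
Q5 at 28.490°N, 76.530°E:
  P1: 22.324 km
  P2: 3.239 km
  P3: 10.756 km
  P4: 24.328 km
  → nearest: P2 (3.239 km)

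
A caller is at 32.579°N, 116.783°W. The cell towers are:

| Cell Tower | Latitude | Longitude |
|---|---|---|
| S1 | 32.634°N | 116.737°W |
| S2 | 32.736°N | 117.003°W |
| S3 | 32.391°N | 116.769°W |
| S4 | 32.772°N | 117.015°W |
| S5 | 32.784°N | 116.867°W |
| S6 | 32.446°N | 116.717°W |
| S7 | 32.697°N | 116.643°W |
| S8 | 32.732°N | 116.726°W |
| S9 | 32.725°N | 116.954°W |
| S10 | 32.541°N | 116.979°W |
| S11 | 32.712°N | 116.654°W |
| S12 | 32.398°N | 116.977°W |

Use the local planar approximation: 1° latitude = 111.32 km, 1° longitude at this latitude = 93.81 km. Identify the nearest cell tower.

Distances from 32.579°N, 116.783°W:
S1: 7.491 km
S2: 27.044 km
S3: 20.969 km
S4: 30.582 km
S5: 24.143 km
S6: 16.048 km
S7: 18.575 km
S8: 17.852 km
S9: 22.836 km
S10: 18.867 km
S11: 19.122 km
S12: 27.151 km
Minimum: S1 at 7.491 km.

S1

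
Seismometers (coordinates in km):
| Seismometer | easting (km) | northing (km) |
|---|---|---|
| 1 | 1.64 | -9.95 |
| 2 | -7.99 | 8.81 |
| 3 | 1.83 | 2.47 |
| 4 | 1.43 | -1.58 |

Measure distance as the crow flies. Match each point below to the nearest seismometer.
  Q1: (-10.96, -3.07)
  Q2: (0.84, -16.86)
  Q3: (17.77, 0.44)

Q1 at (-10.96, -3.07):
  1: √((12.60)² + (-6.88)²) = √(158.7600 + 47.3344) = 14.36 km
  2: √((2.97)² + (11.88)²) = √(8.8209 + 141.1344) = 12.25 km
  3: √((12.79)² + (5.54)²) = √(163.5841 + 30.6916) = 13.94 km
  4: √((12.39)² + (1.49)²) = √(153.5121 + 2.2201) = 12.48 km
  → nearest: 2 (12.25 km)
Q2 at (0.84, -16.86):
  1: √((0.80)² + (6.91)²) = √(0.6400 + 47.7481) = 6.96 km
  2: √((-8.83)² + (25.67)²) = √(77.9689 + 658.9489) = 27.15 km
  3: √((0.99)² + (19.33)²) = √(0.9801 + 373.6489) = 19.36 km
  4: √((0.59)² + (15.28)²) = √(0.3481 + 233.4784) = 15.29 km
  → nearest: 1 (6.96 km)
Q3 at (17.77, 0.44):
  1: √((-16.13)² + (-10.39)²) = √(260.1769 + 107.9521) = 19.19 km
  2: √((-25.76)² + (8.37)²) = √(663.5776 + 70.0569) = 27.09 km
  3: √((-15.94)² + (2.03)²) = √(254.0836 + 4.1209) = 16.07 km
  4: √((-16.34)² + (-2.02)²) = √(266.9956 + 4.0804) = 16.46 km
  → nearest: 3 (16.07 km)

Q1→2; Q2→1; Q3→3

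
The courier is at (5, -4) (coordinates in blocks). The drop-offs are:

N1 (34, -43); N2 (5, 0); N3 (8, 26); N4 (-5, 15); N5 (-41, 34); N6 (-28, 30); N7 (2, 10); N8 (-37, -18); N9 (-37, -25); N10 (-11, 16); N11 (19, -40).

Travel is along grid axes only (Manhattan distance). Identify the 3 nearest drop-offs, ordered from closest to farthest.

Distances from (5, -4):
N1: 68 blocks
N2: 4 blocks
N3: 33 blocks
N4: 29 blocks
N5: 84 blocks
N6: 67 blocks
N7: 17 blocks
N8: 56 blocks
N9: 63 blocks
N10: 36 blocks
N11: 50 blocks
Sorted: N2 (4 blocks) < N7 (17 blocks) < N4 (29 blocks) < N3 (33 blocks) < N10 (36 blocks) < …

N2, N7, N4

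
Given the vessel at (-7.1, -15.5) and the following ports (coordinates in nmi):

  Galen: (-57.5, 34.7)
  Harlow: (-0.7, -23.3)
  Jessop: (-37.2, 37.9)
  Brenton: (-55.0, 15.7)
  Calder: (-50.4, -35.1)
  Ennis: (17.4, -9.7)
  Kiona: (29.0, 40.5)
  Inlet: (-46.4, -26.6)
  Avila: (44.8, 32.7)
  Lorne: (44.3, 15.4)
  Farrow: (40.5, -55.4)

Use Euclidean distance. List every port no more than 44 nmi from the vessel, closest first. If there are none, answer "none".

Harlow, Ennis, Inlet

Distances from (-7.1, -15.5):
Galen: √((-50.4)² + (50.2)²) = √(2540.160 + 2520.040) = 71.1 nmi
Harlow: √((6.4)² + (-7.8)²) = √(40.960 + 60.840) = 10.1 nmi
Jessop: √((-30.1)² + (53.4)²) = √(906.010 + 2851.560) = 61.3 nmi
Brenton: √((-47.9)² + (31.2)²) = √(2294.410 + 973.440) = 57.2 nmi
Calder: √((-43.3)² + (-19.6)²) = √(1874.890 + 384.160) = 47.5 nmi
Ennis: √((24.5)² + (5.8)²) = √(600.250 + 33.640) = 25.2 nmi
Kiona: √((36.1)² + (56.0)²) = √(1303.210 + 3136.000) = 66.6 nmi
Inlet: √((-39.3)² + (-11.1)²) = √(1544.490 + 123.210) = 40.8 nmi
Avila: √((51.9)² + (48.2)²) = √(2693.610 + 2323.240) = 70.8 nmi
Lorne: √((51.4)² + (30.9)²) = √(2641.960 + 954.810) = 60.0 nmi
Farrow: √((47.6)² + (-39.9)²) = √(2265.760 + 1592.010) = 62.1 nmi
Threshold 44 nmi: Harlow (10.1 nmi), Ennis (25.2 nmi), Inlet (40.8 nmi) are within range.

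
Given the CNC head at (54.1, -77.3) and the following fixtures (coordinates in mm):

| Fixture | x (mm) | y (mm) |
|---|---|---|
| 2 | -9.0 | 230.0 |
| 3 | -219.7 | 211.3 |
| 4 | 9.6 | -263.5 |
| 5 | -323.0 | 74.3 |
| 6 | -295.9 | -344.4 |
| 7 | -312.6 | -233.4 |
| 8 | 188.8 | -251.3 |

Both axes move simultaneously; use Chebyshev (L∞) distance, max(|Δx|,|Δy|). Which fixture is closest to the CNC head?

8

Distances from (54.1, -77.3):
2: 307.3 mm
3: 288.6 mm
4: 186.2 mm
5: 377.1 mm
6: 350.0 mm
7: 366.7 mm
8: 174.0 mm
Minimum: 8 at 174.0 mm.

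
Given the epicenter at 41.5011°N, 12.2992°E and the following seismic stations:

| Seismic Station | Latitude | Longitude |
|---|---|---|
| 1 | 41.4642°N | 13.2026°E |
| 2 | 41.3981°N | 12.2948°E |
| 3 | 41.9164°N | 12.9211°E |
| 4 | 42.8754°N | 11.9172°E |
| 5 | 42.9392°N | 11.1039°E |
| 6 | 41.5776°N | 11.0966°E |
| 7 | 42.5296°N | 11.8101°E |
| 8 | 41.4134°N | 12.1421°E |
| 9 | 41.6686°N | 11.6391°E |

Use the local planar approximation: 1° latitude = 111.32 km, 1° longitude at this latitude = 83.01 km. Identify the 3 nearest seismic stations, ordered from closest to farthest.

Distances from 41.5011°N, 12.2992°E:
1: √((-0.0369·111.32)² + (0.9034·83.01)²) = √(16.873265 + 5623.685177) = 75.1037 km
2: √((-0.1030·111.32)² + (-0.0044·83.01)²) = √(131.468239 + 0.133403) = 11.4718 km
3: √((0.4153·111.32)² + (0.6219·83.01)²) = √(2137.323484 + 2665.029013) = 69.2990 km
4: √((1.3743·111.32)² + (-0.3820·83.01)²) = √(23405.045423 + 1005.512684) = 156.2388 km
5: √((1.4381·111.32)² + (-1.1953·83.01)²) = √(25628.581413 + 9844.976113) = 188.3443 km
6: √((0.0765·111.32)² + (-1.2026·83.01)²) = √(72.521915 + 9965.594844) = 100.1904 km
7: √((1.0285·111.32)² + (-0.4891·83.01)²) = √(13108.560034 + 1648.375509) = 121.4781 km
8: √((-0.0877·111.32)² + (-0.1571·83.01)²) = √(95.311561 + 170.064316) = 16.2904 km
9: √((0.1675·111.32)² + (-0.6601·83.01)²) = √(347.677045 + 3002.481176) = 57.8806 km
Sorted: 2 (11.4718 km) < 8 (16.2904 km) < 9 (57.8806 km) < 3 (69.2990 km) < 1 (75.1037 km) < …

2, 8, 9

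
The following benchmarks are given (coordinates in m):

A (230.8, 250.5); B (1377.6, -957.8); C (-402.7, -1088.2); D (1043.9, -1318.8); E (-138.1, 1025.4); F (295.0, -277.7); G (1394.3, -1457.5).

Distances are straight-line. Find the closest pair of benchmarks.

Pairwise distances:
D–G: 376.9 m
B–D: 491.6 m
B–G: 500.0 m
A–F: 532.1 m
A–E: 858.2 m
C–F: 1069.4 m
B–F: 1278.5 m
D–F: 1282.5 m
E–F: 1373.2 m
C–D: 1464.9 m
A–C: 1481.0 m
F–G: 1612.6 m
A–B: 1665.9 m
A–D: 1767.4 m
B–C: 1785.1 m
C–G: 1834.6 m
A–G: 2066.6 m
C–E: 2130.1 m
B–E: 2496.1 m
D–E: 2625.3 m
E–G: 2917.7 m
Closest pair: D–G at 376.9 m.

D and G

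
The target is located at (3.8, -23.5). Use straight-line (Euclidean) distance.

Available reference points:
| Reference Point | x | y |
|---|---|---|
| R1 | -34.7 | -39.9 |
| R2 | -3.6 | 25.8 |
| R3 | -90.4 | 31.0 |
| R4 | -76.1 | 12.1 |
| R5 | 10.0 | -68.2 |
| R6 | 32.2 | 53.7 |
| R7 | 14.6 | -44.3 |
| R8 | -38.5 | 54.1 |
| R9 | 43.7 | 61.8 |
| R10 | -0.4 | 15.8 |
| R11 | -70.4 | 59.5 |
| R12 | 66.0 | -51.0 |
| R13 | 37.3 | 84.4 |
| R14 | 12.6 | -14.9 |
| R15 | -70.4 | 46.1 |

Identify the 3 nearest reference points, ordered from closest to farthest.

Distances from (3.8, -23.5):
R1: √((-38.5)² + (-16.4)²) = √(1482.250 + 268.960) = 41.8
R2: √((-7.4)² + (49.3)²) = √(54.760 + 2430.490) = 49.9
R3: √((-94.2)² + (54.5)²) = √(8873.640 + 2970.250) = 108.8
R4: √((-79.9)² + (35.6)²) = √(6384.010 + 1267.360) = 87.5
R5: √((6.2)² + (-44.7)²) = √(38.440 + 1998.090) = 45.1
R6: √((28.4)² + (77.2)²) = √(806.560 + 5959.840) = 82.3
R7: √((10.8)² + (-20.8)²) = √(116.640 + 432.640) = 23.4
R8: √((-42.3)² + (77.6)²) = √(1789.290 + 6021.760) = 88.4
R9: √((39.9)² + (85.3)²) = √(1592.010 + 7276.090) = 94.2
R10: √((-4.2)² + (39.3)²) = √(17.640 + 1544.490) = 39.5
R11: √((-74.2)² + (83.0)²) = √(5505.640 + 6889.000) = 111.3
R12: √((62.2)² + (-27.5)²) = √(3868.840 + 756.250) = 68.0
R13: √((33.5)² + (107.9)²) = √(1122.250 + 11642.410) = 113.0
R14: √((8.8)² + (8.6)²) = √(77.440 + 73.960) = 12.3
R15: √((-74.2)² + (69.6)²) = √(5505.640 + 4844.160) = 101.7
Sorted: R14 (12.3) < R7 (23.4) < R10 (39.5) < R1 (41.8) < R5 (45.1) < …

R14, R7, R10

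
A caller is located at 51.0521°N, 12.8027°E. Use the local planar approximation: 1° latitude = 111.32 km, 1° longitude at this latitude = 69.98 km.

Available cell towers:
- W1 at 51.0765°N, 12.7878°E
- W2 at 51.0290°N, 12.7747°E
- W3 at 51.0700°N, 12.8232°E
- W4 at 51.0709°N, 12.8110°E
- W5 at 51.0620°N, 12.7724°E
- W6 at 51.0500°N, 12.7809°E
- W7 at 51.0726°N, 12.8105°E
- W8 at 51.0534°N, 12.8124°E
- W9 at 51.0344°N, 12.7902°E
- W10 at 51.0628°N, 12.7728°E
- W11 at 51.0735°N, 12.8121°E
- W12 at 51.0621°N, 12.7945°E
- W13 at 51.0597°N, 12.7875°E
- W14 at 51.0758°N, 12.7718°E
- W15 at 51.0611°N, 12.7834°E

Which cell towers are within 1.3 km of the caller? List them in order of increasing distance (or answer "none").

W8, W12

Distances from 51.0521°N, 12.8027°E:
W1: √((0.0244·111.32)² + (-0.0149·69.98)²) = √(7.377786 + 1.087227) = 2.9095 km
W2: √((-0.0231·111.32)² + (-0.0280·69.98)²) = √(6.612571 + 3.839405) = 3.2330 km
W3: √((0.0179·111.32)² + (0.0205·69.98)²) = √(3.970566 + 2.058048) = 2.4553 km
W4: √((0.0188·111.32)² + (0.0083·69.98)²) = √(4.379879 + 0.337368) = 2.1719 km
W5: √((0.0099·111.32)² + (-0.0303·69.98)²) = √(1.214554 + 4.496071) = 2.3897 km
W6: √((-0.0021·111.32)² + (-0.0218·69.98)²) = √(0.054649 + 2.327346) = 1.5434 km
W7: √((0.0205·111.32)² + (0.0078·69.98)²) = √(5.207798 + 0.297946) = 2.3464 km
W8: √((0.0013·111.32)² + (0.0097·69.98)²) = √(0.020943 + 0.460778) = 0.6941 km
W9: √((-0.0177·111.32)² + (-0.0125·69.98)²) = √(3.882334 + 0.765188) = 2.1558 km
W10: √((0.0107·111.32)² + (-0.0299·69.98)²) = √(1.418776 + 4.378146) = 2.4077 km
W11: √((0.0214·111.32)² + (0.0094·69.98)²) = √(5.675106 + 0.432717) = 2.4714 km
W12: √((0.0100·111.32)² + (-0.0082·69.98)²) = √(1.239214 + 0.329288) = 1.2524 km
W13: √((0.0076·111.32)² + (-0.0152·69.98)²) = √(0.715770 + 1.131449) = 1.3591 km
W14: √((0.0237·111.32)² + (-0.0309·69.98)²) = √(6.960542 + 4.675896) = 3.4112 km
W15: √((0.0090·111.32)² + (-0.0193·69.98)²) = √(1.003764 + 1.824158) = 1.6816 km
Threshold 1.3 km: W8 (0.6941 km), W12 (1.2524 km) are within range.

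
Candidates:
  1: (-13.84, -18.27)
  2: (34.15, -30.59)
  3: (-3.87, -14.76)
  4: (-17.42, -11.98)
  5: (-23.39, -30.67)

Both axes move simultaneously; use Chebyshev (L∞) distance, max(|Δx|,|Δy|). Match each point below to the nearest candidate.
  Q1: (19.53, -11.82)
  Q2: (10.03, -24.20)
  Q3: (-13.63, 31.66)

Q1→2; Q2→3; Q3→4

Q1 at (19.53, -11.82):
  1: 33.37
  2: 18.77
  3: 23.40
  4: 36.95
  5: 42.92
  → nearest: 2 (18.77)
Q2 at (10.03, -24.20):
  1: 23.87
  2: 24.12
  3: 13.90
  4: 27.45
  5: 33.42
  → nearest: 3 (13.90)
Q3 at (-13.63, 31.66):
  1: 49.93
  2: 62.25
  3: 46.42
  4: 43.64
  5: 62.33
  → nearest: 4 (43.64)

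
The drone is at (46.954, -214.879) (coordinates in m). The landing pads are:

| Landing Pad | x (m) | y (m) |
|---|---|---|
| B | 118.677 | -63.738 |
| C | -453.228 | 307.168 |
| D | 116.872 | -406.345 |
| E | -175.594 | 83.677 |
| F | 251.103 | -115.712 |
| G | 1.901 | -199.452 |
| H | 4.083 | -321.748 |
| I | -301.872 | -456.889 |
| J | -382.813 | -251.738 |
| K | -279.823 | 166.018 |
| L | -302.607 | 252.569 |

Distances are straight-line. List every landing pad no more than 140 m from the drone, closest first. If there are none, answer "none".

G, H

Distances from (46.954, -214.879):
B: √((71.723)² + (151.141)²) = √(5144.18873 + 22843.60188) = 167.296 m
C: √((-500.182)² + (522.047)²) = √(250182.03312 + 272533.07021) = 722.990 m
D: √((69.918)² + (-191.466)²) = √(4888.52672 + 36659.22916) = 203.833 m
E: √((-222.548)² + (298.556)²) = √(49527.61230 + 89135.68514) = 372.375 m
F: √((204.149)² + (99.167)²) = √(41676.81420 + 9834.09389) = 226.960 m
G: √((-45.053)² + (15.427)²) = √(2029.77281 + 237.99233) = 47.621 m
H: √((-42.871)² + (-106.869)²) = √(1837.92264 + 11420.98316) = 115.147 m
I: √((-348.826)² + (-242.010)²) = √(121679.57828 + 58568.84010) = 424.557 m
J: √((-429.767)² + (-36.859)²) = √(184699.67429 + 1358.58588) = 431.345 m
K: √((-326.777)² + (380.897)²) = √(106783.20773 + 145082.52461) = 501.862 m
L: √((-349.561)² + (467.448)²) = √(122192.89272 + 218507.63270) = 583.696 m
Threshold 140 m: G (47.621 m), H (115.147 m) are within range.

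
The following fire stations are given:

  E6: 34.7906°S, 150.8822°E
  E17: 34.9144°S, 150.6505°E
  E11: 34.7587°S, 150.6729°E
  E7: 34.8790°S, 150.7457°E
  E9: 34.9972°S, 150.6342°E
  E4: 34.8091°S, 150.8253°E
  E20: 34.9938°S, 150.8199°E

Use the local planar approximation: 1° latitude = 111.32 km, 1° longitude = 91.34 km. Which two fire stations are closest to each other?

E6 and E4

Pairwise distances:
E6–E17: 25.2551 km
E6–E11: 19.4445 km
E6–E7: 15.8836 km
E6–E9: 32.2811 km
E6–E4: 5.5904 km
E6–E20: 23.3250 km
E17–E11: 17.4529 km
E17–E7: 9.5468 km
E17–E9: 9.3368 km
E17–E4: 19.8072 km
E17–E20: 17.8196 km
E11–E7: 14.9518 km
E11–E9: 26.7841 km
E11–E4: 15.0083 km
E11–E20: 29.4147 km
E7–E9: 16.6390 km
E7–E4: 10.6494 km
E7–E20: 14.4655 km
E9–E4: 27.2605 km
E9–E20: 16.9661 km
E4–E20: 20.5667 km
Closest pair: E6–E4 at 5.5904 km.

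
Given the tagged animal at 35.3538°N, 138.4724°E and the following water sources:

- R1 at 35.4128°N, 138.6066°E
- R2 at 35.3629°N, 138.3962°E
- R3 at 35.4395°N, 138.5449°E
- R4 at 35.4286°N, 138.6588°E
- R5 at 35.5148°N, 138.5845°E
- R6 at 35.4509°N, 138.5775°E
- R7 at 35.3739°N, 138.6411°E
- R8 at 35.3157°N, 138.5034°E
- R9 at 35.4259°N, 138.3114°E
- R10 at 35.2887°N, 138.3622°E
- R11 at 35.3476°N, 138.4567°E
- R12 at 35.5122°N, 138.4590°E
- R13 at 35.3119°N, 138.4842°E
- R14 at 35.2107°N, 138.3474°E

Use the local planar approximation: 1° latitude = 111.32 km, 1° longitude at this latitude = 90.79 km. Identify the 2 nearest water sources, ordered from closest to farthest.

Distances from 35.3538°N, 138.4724°E:
R1: √((0.0590·111.32)² + (0.1342·90.79)²) = √(43.137048 + 148.450295) = 13.8415 km
R2: √((0.0091·111.32)² + (-0.0762·90.79)²) = √(1.026193 + 47.861464) = 6.9920 km
R3: √((0.0857·111.32)² + (0.0725·90.79)²) = √(91.013966 + 43.326344) = 11.5905 km
R4: √((0.0748·111.32)² + (0.1864·90.79)²) = √(69.334532 + 286.396594) = 18.8608 km
R5: √((0.1610·111.32)² + (0.1121·90.79)²) = √(321.216723 + 103.582707) = 20.6107 km
R6: √((0.0971·111.32)² + (0.1051·90.79)²) = √(116.838199 + 91.050317) = 14.4183 km
R7: √((0.0201·111.32)² + (0.1687·90.79)²) = √(5.006549 + 234.588219) = 15.4788 km
R8: √((-0.0381·111.32)² + (0.0310·90.79)²) = √(17.988558 + 7.921354) = 5.0902 km
R9: √((0.0721·111.32)² + (-0.1610·90.79)²) = √(64.419437 + 213.662243) = 16.6758 km
R10: √((-0.0651·111.32)² + (-0.1102·90.79)²) = √(52.518023 + 100.101186) = 12.3539 km
R11: √((-0.0062·111.32)² + (-0.0157·90.79)²) = √(0.476354 + 2.031774) = 1.5837 km
R12: √((0.1584·111.32)² + (-0.0134·90.79)²) = √(310.925792 + 1.480081) = 17.6750 km
R13: √((-0.0419·111.32)² + (0.0118·90.79)²) = √(21.755769 + 1.147731) = 4.7858 km
R14: √((-0.1431·111.32)² + (-0.1250·90.79)²) = √(253.761459 + 128.794127) = 19.5590 km
Sorted: R11 (1.5837 km) < R13 (4.7858 km) < R8 (5.0902 km) < R2 (6.9920 km) < …

R11, R13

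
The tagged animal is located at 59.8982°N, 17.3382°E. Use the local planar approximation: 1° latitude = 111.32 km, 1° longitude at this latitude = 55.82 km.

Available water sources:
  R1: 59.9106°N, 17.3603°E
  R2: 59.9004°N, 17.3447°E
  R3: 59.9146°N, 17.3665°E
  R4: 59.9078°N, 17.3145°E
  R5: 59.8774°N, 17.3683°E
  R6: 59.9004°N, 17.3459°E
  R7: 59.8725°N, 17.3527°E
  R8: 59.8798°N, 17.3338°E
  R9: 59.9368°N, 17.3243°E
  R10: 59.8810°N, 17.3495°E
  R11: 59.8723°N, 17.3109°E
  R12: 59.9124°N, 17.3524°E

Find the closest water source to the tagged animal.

Distances from 59.8982°N, 17.3382°E:
R1: √((0.0124·111.32)² + (0.0221·55.82)²) = √(1.905416 + 1.521823) = 1.8513 km
R2: √((0.0022·111.32)² + (0.0065·55.82)²) = √(0.059978 + 0.131646) = 0.4377 km
R3: √((0.0164·111.32)² + (0.0283·55.82)²) = √(3.332991 + 2.495471) = 2.4142 km
R4: √((0.0096·111.32)² + (-0.0237·55.82)²) = √(1.142060 + 1.750154) = 1.7007 km
R5: √((-0.0208·111.32)² + (0.0301·55.82)²) = √(5.361336 + 2.823012) = 2.8608 km
R6: √((0.0022·111.32)² + (0.0077·55.82)²) = √(0.059978 + 0.184740) = 0.4947 km
R7: √((-0.0257·111.32)² + (0.0145·55.82)²) = √(8.184886 + 0.655112) = 2.9732 km
R8: √((-0.0184·111.32)² + (-0.0044·55.82)²) = √(4.195484 + 0.060323) = 2.0630 km
R9: √((0.0386·111.32)² + (-0.0139·55.82)²) = √(18.463796 + 0.602018) = 4.3664 km
R10: √((-0.0172·111.32)² + (0.0113·55.82)²) = √(3.666091 + 0.397866) = 2.0159 km
R11: √((-0.0259·111.32)² + (-0.0273·55.82)²) = √(8.312773 + 2.322229) = 3.2611 km
R12: √((0.0142·111.32)² + (0.0142·55.82)²) = √(2.498752 + 0.628285) = 1.7683 km
Minimum: R2 at 0.4377 km.

R2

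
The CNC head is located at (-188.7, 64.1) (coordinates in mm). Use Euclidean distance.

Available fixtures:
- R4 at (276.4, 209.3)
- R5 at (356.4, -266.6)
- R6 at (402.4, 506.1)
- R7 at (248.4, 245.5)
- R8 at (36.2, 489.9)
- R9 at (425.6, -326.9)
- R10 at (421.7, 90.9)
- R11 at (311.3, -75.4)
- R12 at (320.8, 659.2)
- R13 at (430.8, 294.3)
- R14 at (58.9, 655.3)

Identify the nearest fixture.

Distances from (-188.7, 64.1):
R4: √((465.1)² + (145.2)²) = √(216318.010 + 21083.040) = 487.2 mm
R5: √((545.1)² + (-330.7)²) = √(297134.010 + 109362.490) = 637.6 mm
R6: √((591.1)² + (442.0)²) = √(349399.210 + 195364.000) = 738.1 mm
R7: √((437.1)² + (181.4)²) = √(191056.410 + 32905.960) = 473.2 mm
R8: √((224.9)² + (425.8)²) = √(50580.010 + 181305.640) = 481.5 mm
R9: √((614.3)² + (-391.0)²) = √(377364.490 + 152881.000) = 728.2 mm
R10: √((610.4)² + (26.8)²) = √(372588.160 + 718.240) = 611.0 mm
R11: √((500.0)² + (-139.5)²) = √(250000.000 + 19460.250) = 519.1 mm
R12: √((509.5)² + (595.1)²) = √(259590.250 + 354144.010) = 783.4 mm
R13: √((619.5)² + (230.2)²) = √(383780.250 + 52992.040) = 660.9 mm
R14: √((247.6)² + (591.2)²) = √(61305.760 + 349517.440) = 641.0 mm
Minimum: R7 at 473.2 mm.

R7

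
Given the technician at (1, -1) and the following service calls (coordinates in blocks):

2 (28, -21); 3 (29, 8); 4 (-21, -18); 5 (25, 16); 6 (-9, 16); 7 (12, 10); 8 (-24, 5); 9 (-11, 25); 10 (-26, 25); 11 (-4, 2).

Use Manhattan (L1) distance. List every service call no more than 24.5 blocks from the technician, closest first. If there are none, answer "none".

Distances from (1, -1):
2: 47 blocks
3: 37 blocks
4: 39 blocks
5: 41 blocks
6: 27 blocks
7: 22 blocks
8: 31 blocks
9: 38 blocks
10: 53 blocks
11: 8 blocks
Threshold 24.5 blocks: 11 (8 blocks), 7 (22 blocks) are within range.

11, 7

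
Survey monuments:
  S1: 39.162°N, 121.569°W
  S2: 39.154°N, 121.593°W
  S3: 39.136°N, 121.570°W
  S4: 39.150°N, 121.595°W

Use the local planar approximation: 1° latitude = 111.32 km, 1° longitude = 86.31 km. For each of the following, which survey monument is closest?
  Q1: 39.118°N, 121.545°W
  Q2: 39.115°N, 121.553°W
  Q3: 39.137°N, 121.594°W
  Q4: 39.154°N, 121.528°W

Q1 at 39.118°N, 121.545°W:
  S1: 5.318 km
  S2: 5.764 km
  S3: 2.945 km
  S4: 5.596 km
  → nearest: S3 (2.945 km)
Q2 at 39.115°N, 121.553°W:
  S1: 5.411 km
  S2: 5.547 km
  S3: 2.760 km
  S4: 5.322 km
  → nearest: S3 (2.760 km)
Q3 at 39.137°N, 121.594°W:
  S1: 3.522 km
  S2: 1.894 km
  S3: 2.074 km
  S4: 1.450 km
  → nearest: S4 (1.450 km)
Q4 at 39.154°N, 121.528°W:
  S1: 3.649 km
  S2: 5.610 km
  S3: 4.142 km
  S4: 5.800 km
  → nearest: S1 (3.649 km)

Q1→S3; Q2→S3; Q3→S4; Q4→S1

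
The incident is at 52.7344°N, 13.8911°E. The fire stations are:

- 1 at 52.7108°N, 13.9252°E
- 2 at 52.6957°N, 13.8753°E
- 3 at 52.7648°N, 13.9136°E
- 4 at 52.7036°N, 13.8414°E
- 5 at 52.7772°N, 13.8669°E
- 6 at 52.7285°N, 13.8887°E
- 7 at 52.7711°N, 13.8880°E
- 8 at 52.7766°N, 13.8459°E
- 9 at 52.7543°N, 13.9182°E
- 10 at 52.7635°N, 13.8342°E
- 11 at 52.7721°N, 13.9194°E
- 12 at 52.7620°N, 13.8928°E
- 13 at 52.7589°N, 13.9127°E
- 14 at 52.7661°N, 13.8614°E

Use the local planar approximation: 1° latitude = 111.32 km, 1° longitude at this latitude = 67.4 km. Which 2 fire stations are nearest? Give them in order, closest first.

Distances from 52.7344°N, 13.8911°E:
1: √((-0.0236·111.32)² + (0.0341·67.4)²) = √(6.901928 + 5.282367) = 3.4906 km
2: √((-0.0387·111.32)² + (-0.0158·67.4)²) = √(18.559588 + 1.134055) = 4.4378 km
3: √((0.0304·111.32)² + (0.0225·67.4)²) = √(11.452322 + 2.299772) = 3.7084 km
4: √((-0.0308·111.32)² + (-0.0497·67.4)²) = √(11.755682 + 11.221026) = 4.7934 km
5: √((0.0428·111.32)² + (-0.0242·67.4)²) = √(22.700422 + 2.660422) = 5.0360 km
6: √((-0.0059·111.32)² + (-0.0024·67.4)²) = √(0.431370 + 0.026166) = 0.6764 km
7: √((0.0367·111.32)² + (-0.0031·67.4)²) = √(16.690853 + 0.043656) = 4.0908 km
8: √((0.0422·111.32)² + (-0.0452·67.4)²) = √(22.068423 + 9.281040) = 5.5991 km
9: √((0.0199·111.32)² + (0.0271·67.4)²) = √(4.907412 + 3.336248) = 2.8712 km
10: √((0.0291·111.32)² + (-0.0569·67.4)²) = √(10.493790 + 14.707685) = 5.0201 km
11: √((0.0377·111.32)² + (0.0283·67.4)²) = √(17.612828 + 3.638251) = 4.6099 km
12: √((0.0276·111.32)² + (0.0017·67.4)²) = √(9.439838 + 0.013129) = 3.0746 km
13: √((0.0245·111.32)² + (0.0216·67.4)²) = √(7.438383 + 2.119470) = 3.0916 km
14: √((0.0317·111.32)² + (-0.0297·67.4)²) = √(12.452740 + 4.007123) = 4.0571 km
Sorted: 6 (0.6764 km) < 9 (2.8712 km) < 12 (3.0746 km) < 13 (3.0916 km) < …

6, 9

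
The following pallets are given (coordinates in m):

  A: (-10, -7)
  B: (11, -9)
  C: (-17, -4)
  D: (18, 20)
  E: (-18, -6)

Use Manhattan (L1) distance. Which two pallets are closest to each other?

Pairwise distances:
A–B: 23 m
A–C: 10 m
A–D: 55 m
A–E: 9 m
B–C: 33 m
B–D: 36 m
B–E: 32 m
C–D: 59 m
C–E: 3 m
D–E: 62 m
Closest pair: C–E at 3 m.

C and E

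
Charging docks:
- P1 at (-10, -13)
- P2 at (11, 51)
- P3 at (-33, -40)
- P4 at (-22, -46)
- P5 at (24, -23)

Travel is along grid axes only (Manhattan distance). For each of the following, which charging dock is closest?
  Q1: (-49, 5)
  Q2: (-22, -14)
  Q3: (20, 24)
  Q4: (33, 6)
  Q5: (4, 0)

Q1→P1; Q2→P1; Q3→P2; Q4→P5; Q5→P1

Q1 at (-49, 5):
  P1: |39| + |-18| = 39 + 18 = 57
  P2: |60| + |46| = 60 + 46 = 106
  P3: |16| + |-45| = 16 + 45 = 61
  P4: |27| + |-51| = 27 + 51 = 78
  P5: |73| + |-28| = 73 + 28 = 101
  → nearest: P1 (57)
Q2 at (-22, -14):
  P1: |12| + |1| = 12 + 1 = 13
  P2: |33| + |65| = 33 + 65 = 98
  P3: |-11| + |-26| = 11 + 26 = 37
  P4: |0| + |-32| = 0 + 32 = 32
  P5: |46| + |-9| = 46 + 9 = 55
  → nearest: P1 (13)
Q3 at (20, 24):
  P1: |-30| + |-37| = 30 + 37 = 67
  P2: |-9| + |27| = 9 + 27 = 36
  P3: |-53| + |-64| = 53 + 64 = 117
  P4: |-42| + |-70| = 42 + 70 = 112
  P5: |4| + |-47| = 4 + 47 = 51
  → nearest: P2 (36)
Q4 at (33, 6):
  P1: |-43| + |-19| = 43 + 19 = 62
  P2: |-22| + |45| = 22 + 45 = 67
  P3: |-66| + |-46| = 66 + 46 = 112
  P4: |-55| + |-52| = 55 + 52 = 107
  P5: |-9| + |-29| = 9 + 29 = 38
  → nearest: P5 (38)
Q5 at (4, 0):
  P1: |-14| + |-13| = 14 + 13 = 27
  P2: |7| + |51| = 7 + 51 = 58
  P3: |-37| + |-40| = 37 + 40 = 77
  P4: |-26| + |-46| = 26 + 46 = 72
  P5: |20| + |-23| = 20 + 23 = 43
  → nearest: P1 (27)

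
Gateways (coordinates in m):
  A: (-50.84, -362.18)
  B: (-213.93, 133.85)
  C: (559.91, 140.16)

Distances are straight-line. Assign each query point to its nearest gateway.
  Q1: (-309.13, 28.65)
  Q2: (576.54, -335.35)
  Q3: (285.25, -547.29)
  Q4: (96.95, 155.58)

Q1→B; Q2→C; Q3→A; Q4→B

Q1 at (-309.13, 28.65):
  A: 468.47 m
  B: 141.88 m
  C: 876.16 m
  → nearest: B (141.88 m)
Q2 at (576.54, -335.35):
  A: 627.95 m
  B: 919.23 m
  C: 475.80 m
  → nearest: C (475.80 m)
Q3 at (285.25, -547.29):
  A: 383.70 m
  B: 844.47 m
  C: 740.29 m
  → nearest: A (383.70 m)
Q4 at (96.95, 155.58):
  A: 538.44 m
  B: 311.64 m
  C: 463.22 m
  → nearest: B (311.64 m)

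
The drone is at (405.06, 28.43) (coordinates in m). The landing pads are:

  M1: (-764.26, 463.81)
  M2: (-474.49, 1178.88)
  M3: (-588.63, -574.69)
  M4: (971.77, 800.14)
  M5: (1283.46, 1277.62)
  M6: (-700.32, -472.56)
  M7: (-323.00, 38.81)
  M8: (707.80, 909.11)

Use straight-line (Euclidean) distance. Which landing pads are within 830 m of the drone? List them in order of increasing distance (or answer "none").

M7

Distances from (405.06, 28.43):
M1: √((-1169.32)² + (435.38)²) = √(1367309.2624 + 189555.7444) = 1247.74 m
M2: √((-879.55)² + (1150.45)²) = √(773608.2025 + 1323535.2025) = 1448.15 m
M3: √((-993.69)² + (-603.12)²) = √(987419.8161 + 363753.7344) = 1162.40 m
M4: √((566.71)² + (771.71)²) = √(321160.2241 + 595536.3241) = 957.44 m
M5: √((878.40)² + (1249.19)²) = √(771586.5600 + 1560475.6561) = 1527.11 m
M6: √((-1105.38)² + (-500.99)²) = √(1221864.9444 + 250990.9801) = 1213.61 m
M7: √((-728.06)² + (10.38)²) = √(530071.3636 + 107.7444) = 728.13 m
M8: √((302.74)² + (880.68)²) = √(91651.5076 + 775597.2624) = 931.26 m
Threshold 830 m: M7 (728.13 m) is within range.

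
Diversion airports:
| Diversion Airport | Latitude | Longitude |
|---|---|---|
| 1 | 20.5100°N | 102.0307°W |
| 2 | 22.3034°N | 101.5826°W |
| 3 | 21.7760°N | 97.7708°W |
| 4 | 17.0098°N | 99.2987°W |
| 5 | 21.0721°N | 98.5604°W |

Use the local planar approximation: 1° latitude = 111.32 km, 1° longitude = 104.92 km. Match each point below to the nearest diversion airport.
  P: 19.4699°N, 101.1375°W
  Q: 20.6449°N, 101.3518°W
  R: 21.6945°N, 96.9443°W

P at 19.4699°N, 101.1375°W:
  1: √((1.0401·111.32)² + (-0.8932·104.92)²) = √(13405.918909 + 8782.415757) = 148.9575 km
  2: √((2.8335·111.32)² + (-0.4451·104.92)²) = √(99493.069412 + 2180.879913) = 318.8635 km
  3: √((2.3061·111.32)² + (3.3667·104.92)²) = √(65902.617923 + 124774.374617) = 436.6658 km
  4: √((-2.4601·111.32)² + (1.8388·104.92)²) = √(74998.386006 + 37220.787200) = 334.9913 km
  5: √((1.6022·111.32)² + (2.5771·104.92)²) = √(31811.185204 + 73110.390859) = 323.9160 km
  → nearest: 1 (148.9575 km)
Q at 20.6449°N, 101.3518°W:
  1: √((-0.1349·111.32)² + (-0.6789·104.92)²) = √(225.512331 + 5073.739683) = 72.7960 km
  2: √((1.6585·111.32)² + (-0.2308·104.92)²) = √(34086.102611 + 586.392184) = 186.2055 km
  3: √((1.1311·111.32)² + (3.5810·104.92)²) = √(15854.348491 + 141164.406271) = 396.2559 km
  4: √((-3.6351·111.32)² + (2.0531·104.92)²) = √(163749.174975 + 46402.007488) = 458.4225 km
  5: √((0.4272·111.32)² + (2.7914·104.92)²) = √(2261.564005 + 85774.997123) = 296.7096 km
  → nearest: 1 (72.7960 km)
R at 21.6945°N, 96.9443°W:
  1: √((-1.1845·111.32)² + (-5.0864·104.92)²) = √(17386.674571 + 284798.426150) = 549.7137 km
  2: √((0.6089·111.32)² + (-4.6383·104.92)²) = √(4594.500926 + 236828.646859) = 491.3483 km
  3: √((0.0815·111.32)² + (-0.8265·104.92)²) = √(82.311708 + 7519.730560) = 87.1897 km
  4: √((-4.6847·111.32)² + (-2.3544·104.92)²) = √(271963.088573 + 61020.682671) = 577.0475 km
  5: √((-0.6224·111.32)² + (-1.6161·104.92)²) = √(4800.489933 + 28751.004615) = 183.1707 km
  → nearest: 3 (87.1897 km)

P→1; Q→1; R→3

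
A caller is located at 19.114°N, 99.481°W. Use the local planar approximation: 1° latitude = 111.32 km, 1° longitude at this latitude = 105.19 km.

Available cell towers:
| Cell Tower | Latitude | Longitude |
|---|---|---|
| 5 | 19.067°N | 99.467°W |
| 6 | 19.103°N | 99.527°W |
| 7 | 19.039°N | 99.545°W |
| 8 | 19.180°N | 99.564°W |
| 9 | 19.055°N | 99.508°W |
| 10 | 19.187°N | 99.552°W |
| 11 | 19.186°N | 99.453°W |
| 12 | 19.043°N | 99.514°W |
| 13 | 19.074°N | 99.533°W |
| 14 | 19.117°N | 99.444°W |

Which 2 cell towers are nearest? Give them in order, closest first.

Distances from 19.114°N, 99.481°W:
5: √((-0.047·111.32)² + (0.014·105.19)²) = √(27.37424 + 2.16873) = 5.435 km
6: √((-0.011·111.32)² + (-0.046·105.19)²) = √(1.49945 + 23.41340) = 4.991 km
7: √((-0.075·111.32)² + (-0.064·105.19)²) = √(69.70580 + 45.32198) = 10.725 km
8: √((0.066·111.32)² + (-0.083·105.19)²) = √(53.98017 + 76.22634) = 11.411 km
9: √((-0.059·111.32)² + (-0.027·105.19)²) = √(43.13705 + 8.06634) = 7.156 km
10: √((0.073·111.32)² + (-0.071·105.19)²) = √(66.03773 + 55.77834) = 11.037 km
11: √((0.072·111.32)² + (0.028·105.19)²) = √(64.24087 + 8.67491) = 8.539 km
12: √((-0.071·111.32)² + (-0.033·105.19)²) = √(62.46879 + 12.04972) = 8.632 km
13: √((-0.040·111.32)² + (-0.052·105.19)²) = √(19.82743 + 29.91959) = 7.053 km
14: √((0.003·111.32)² + (0.037·105.19)²) = √(0.11153 + 15.14790) = 3.906 km
Sorted: 14 (3.906 km) < 6 (4.991 km) < 5 (5.435 km) < 13 (7.053 km) < …

14, 6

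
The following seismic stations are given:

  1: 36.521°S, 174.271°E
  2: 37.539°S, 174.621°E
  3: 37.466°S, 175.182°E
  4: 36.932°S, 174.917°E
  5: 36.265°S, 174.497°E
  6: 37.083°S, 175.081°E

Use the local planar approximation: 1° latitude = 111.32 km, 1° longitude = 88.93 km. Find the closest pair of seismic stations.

4 and 6

Pairwise distances:
1–2: √((-1.018·111.32)² + (0.350·88.93)²) = √(12842.27458 + 968.79675) = 117.521 km
1–3: √((-0.945·111.32)² + (0.911·88.93)²) = √(11066.49297 + 6563.46749) = 132.778 km
1–4: √((-0.411·111.32)² + (0.646·88.93)²) = √(2093.29309 + 3300.36232) = 73.442 km
1–5: √((0.256·111.32)² + (0.226·88.93)²) = √(812.13144 + 403.93684) = 34.872 km
1–6: √((-0.562·111.32)² + (0.810·88.93)²) = √(3913.98382 + 5188.79631) = 95.408 km
2–3: √((0.073·111.32)² + (0.561·88.93)²) = √(66.03773 + 2488.98516) = 50.547 km
2–4: √((0.607·111.32)² + (0.296·88.93)²) = √(4565.87248 + 692.91507) = 72.517 km
2–5: √((1.274·111.32)² + (-0.124·88.93)²) = √(20113.38892 + 121.60179) = 142.250 km
2–6: √((0.456·111.32)² + (0.460·88.93)²) = √(2576.77252 + 1673.44810) = 65.194 km
3–4: √((0.534·111.32)² + (-0.265·88.93)²) = √(3533.69376 + 555.37757) = 63.946 km
3–5: √((1.201·111.32)² + (-0.685·88.93)²) = √(17874.43859 + 3710.88698) = 146.919 km
3–6: √((0.383·111.32)² + (-0.101·88.93)²) = √(1817.79098 + 80.67507) = 43.571 km
4–5: √((0.667·111.32)² + (-0.420·88.93)²) = √(5513.12784 + 1395.06732) = 83.116 km
4–6: √((-0.151·111.32)² + (0.164·88.93)²) = √(282.55324 + 212.70822) = 22.254 km
5–6: √((-0.818·111.32)² + (0.584·88.93)²) = √(8291.87989 + 2697.25669) = 104.829 km
Closest pair: 4–6 at 22.254 km.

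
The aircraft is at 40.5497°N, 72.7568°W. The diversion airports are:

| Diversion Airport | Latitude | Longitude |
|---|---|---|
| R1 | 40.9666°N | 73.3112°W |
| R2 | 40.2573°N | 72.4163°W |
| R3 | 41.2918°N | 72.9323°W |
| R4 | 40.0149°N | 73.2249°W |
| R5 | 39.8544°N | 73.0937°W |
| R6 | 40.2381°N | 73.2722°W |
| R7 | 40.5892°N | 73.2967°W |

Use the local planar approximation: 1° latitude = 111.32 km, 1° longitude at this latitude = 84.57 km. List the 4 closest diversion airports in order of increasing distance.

R2, R7, R6, R1

Distances from 40.5497°N, 72.7568°W:
R1: √((0.4169·111.32)² + (-0.5544·84.57)²) = √(2153.823869 + 2198.260238) = 65.9703 km
R2: √((-0.2924·111.32)² + (0.3405·84.57)²) = √(1059.500417 + 829.214511) = 43.4593 km
R3: √((0.7421·111.32)² + (-0.1755·84.57)²) = √(6824.506606 + 220.286003) = 83.9333 km
R4: √((-0.5348·111.32)² + (-0.4681·84.57)²) = √(3544.289536 + 1567.147750) = 71.4943 km
R5: √((-0.6953·111.32)² + (-0.3369·84.57)²) = √(5990.883221 + 811.773151) = 82.4782 km
R6: √((-0.3116·111.32)² + (-0.5154·84.57)²) = √(1203.209614 + 1899.859521) = 55.7052 km
R7: √((0.0395·111.32)² + (-0.5399·84.57)²) = √(19.334840 + 2084.775603) = 45.8706 km
Sorted: R2 (43.4593 km) < R7 (45.8706 km) < R6 (55.7052 km) < R1 (65.9703 km) < R4 (71.4943 km) < R5 (82.4782 km) < …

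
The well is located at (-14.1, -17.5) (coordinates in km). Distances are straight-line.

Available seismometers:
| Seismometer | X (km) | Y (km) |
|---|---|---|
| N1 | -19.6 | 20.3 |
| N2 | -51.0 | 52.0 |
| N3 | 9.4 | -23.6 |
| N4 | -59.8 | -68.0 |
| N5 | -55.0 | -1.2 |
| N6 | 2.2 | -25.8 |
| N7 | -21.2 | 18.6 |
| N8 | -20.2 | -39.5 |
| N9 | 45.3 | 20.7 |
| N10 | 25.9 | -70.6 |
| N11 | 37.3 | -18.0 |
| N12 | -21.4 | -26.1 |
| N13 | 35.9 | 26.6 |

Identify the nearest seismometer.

N12

Distances from (-14.1, -17.5):
N1: √((-5.5)² + (37.8)²) = √(30.250 + 1428.840) = 38.2 km
N2: √((-36.9)² + (69.5)²) = √(1361.610 + 4830.250) = 78.7 km
N3: √((23.5)² + (-6.1)²) = √(552.250 + 37.210) = 24.3 km
N4: √((-45.7)² + (-50.5)²) = √(2088.490 + 2550.250) = 68.1 km
N5: √((-40.9)² + (16.3)²) = √(1672.810 + 265.690) = 44.0 km
N6: √((16.3)² + (-8.3)²) = √(265.690 + 68.890) = 18.3 km
N7: √((-7.1)² + (36.1)²) = √(50.410 + 1303.210) = 36.8 km
N8: √((-6.1)² + (-22.0)²) = √(37.210 + 484.000) = 22.8 km
N9: √((59.4)² + (38.2)²) = √(3528.360 + 1459.240) = 70.6 km
N10: √((40.0)² + (-53.1)²) = √(1600.000 + 2819.610) = 66.5 km
N11: √((51.4)² + (-0.5)²) = √(2641.960 + 0.250) = 51.4 km
N12: √((-7.3)² + (-8.6)²) = √(53.290 + 73.960) = 11.3 km
N13: √((50.0)² + (44.1)²) = √(2500.000 + 1944.810) = 66.7 km
Minimum: N12 at 11.3 km.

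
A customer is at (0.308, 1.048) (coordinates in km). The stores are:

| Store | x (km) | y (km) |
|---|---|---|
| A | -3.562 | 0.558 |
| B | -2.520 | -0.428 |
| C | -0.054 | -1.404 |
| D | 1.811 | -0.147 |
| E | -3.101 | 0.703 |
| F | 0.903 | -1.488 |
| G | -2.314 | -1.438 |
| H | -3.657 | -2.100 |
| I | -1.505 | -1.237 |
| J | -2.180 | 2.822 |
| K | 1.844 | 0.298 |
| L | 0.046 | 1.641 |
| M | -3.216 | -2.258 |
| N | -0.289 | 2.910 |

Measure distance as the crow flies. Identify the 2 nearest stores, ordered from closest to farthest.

Distances from (0.308, 1.048):
A: 3.901 km
B: 3.190 km
C: 2.479 km
D: 1.920 km
E: 3.426 km
F: 2.605 km
G: 3.613 km
H: 5.063 km
I: 2.917 km
J: 3.056 km
K: 1.709 km
L: 0.648 km
M: 4.832 km
N: 1.955 km
Sorted: L (0.648 km) < K (1.709 km) < D (1.920 km) < N (1.955 km) < …

L, K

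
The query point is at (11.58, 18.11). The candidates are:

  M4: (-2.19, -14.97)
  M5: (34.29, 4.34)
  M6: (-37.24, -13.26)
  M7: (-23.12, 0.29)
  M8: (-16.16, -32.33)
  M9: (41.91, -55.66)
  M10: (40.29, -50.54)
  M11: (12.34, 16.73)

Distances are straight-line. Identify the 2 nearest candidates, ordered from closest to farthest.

M11, M5

Distances from (11.58, 18.11):
M4: √((-13.77)² + (-33.08)²) = √(189.6129 + 1094.2864) = 35.83
M5: √((22.71)² + (-13.77)²) = √(515.7441 + 189.6129) = 26.56
M6: √((-48.82)² + (-31.37)²) = √(2383.3924 + 984.0769) = 58.03
M7: √((-34.70)² + (-17.82)²) = √(1204.0900 + 317.5524) = 39.01
M8: √((-27.74)² + (-50.44)²) = √(769.5076 + 2544.1936) = 57.56
M9: √((30.33)² + (-73.77)²) = √(919.9089 + 5442.0129) = 79.76
M10: √((28.71)² + (-68.65)²) = √(824.2641 + 4712.8225) = 74.41
M11: √((0.76)² + (-1.38)²) = √(0.5776 + 1.9044) = 1.58
Sorted: M11 (1.58) < M5 (26.56) < M4 (35.83) < M7 (39.01) < …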